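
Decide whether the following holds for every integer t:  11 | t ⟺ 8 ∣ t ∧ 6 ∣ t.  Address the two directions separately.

Neither implication holds.

[⇒] This fails: take t = 11. Certainly 11 ∣ 11, but 8 ∤ 11.

[⇐] This fails: take t = 24. Both 8 ∣ 24 and 6 ∣ 24, yet 24 is not a multiple of 11 (since 24 = 2·11 + 2), so 11 ∤ 24.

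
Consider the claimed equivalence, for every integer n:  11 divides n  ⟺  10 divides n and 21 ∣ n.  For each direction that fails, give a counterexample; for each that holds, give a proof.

Neither direction holds.

[⇒] This fails: take n = 11. Certainly 11 ∣ 11, but 10 ∤ 11.

[⇐] This fails: take n = 210. Both 10 ∣ 210 and 21 ∣ 210, yet 210 is not a multiple of 11 (since 210 = 19·11 + 1), so 11 ∤ 210.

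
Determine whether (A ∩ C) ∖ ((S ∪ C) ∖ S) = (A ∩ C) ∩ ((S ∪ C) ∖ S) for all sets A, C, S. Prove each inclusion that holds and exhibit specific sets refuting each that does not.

(⊆) fails and (⊇) fails.

(⟹) This inclusion fails. Take A = {1}, C = {1}, S = {1}; then 1 ∈ (A ∩ C) ∖ ((S ∪ C) ∖ S) but 1 ∉ (A ∩ C) ∩ ((S ∪ C) ∖ S).

(⟸) This inclusion fails. Take A = {1}, C = {1}, S = ∅; then 1 ∈ (A ∩ C) ∩ ((S ∪ C) ∖ S) but 1 ∉ (A ∩ C) ∖ ((S ∪ C) ∖ S).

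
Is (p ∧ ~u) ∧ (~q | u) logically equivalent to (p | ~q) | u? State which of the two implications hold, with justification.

Only the forward implication holds.

Converse. This fails. Under q = F, u = F, p = F, the left side is false but the right side is true.

Forward direction. Assume the antecedent. If q is true, the antecedent cannot hold. If q is false, (p | ~q) | u reduces to true regardless of the other variables. Either way (p | ~q) | u holds.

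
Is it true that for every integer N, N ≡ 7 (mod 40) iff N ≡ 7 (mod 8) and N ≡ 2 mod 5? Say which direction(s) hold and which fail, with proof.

The biconditional holds.

(⇒) Suppose N ≡ 7 (mod 40); write N = 40j + 7. Since 8 ∣ 40, reducing mod 8 gives N ≡ 7 (mod 8); since 5 ∣ 40, reducing mod 5 gives N ≡ 7 ≡ 2 (mod 5).

(⇐) Conversely, if N ≡ 7 (mod 8) and N ≡ 2 (mod 5), then by the Chinese remainder theorem N ≡ 7 (mod 40). This is exactly N ≡ 7 (mod 40).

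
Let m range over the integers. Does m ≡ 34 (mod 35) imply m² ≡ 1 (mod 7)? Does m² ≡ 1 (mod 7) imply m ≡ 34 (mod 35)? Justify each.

(⟸) This fails: take m = 1. Then 1² = 1 ≡ 1 (mod 7), yet 1 ≡ 1 (mod 35), not 34.

(⟹) Suppose m ≡ 34 (mod 35). Then m² ≡ 34² = 1156 (mod 35), and since 7 ∣ 35, also m² ≡ 1 (mod 7).

(⇒) holds; (⇐) fails.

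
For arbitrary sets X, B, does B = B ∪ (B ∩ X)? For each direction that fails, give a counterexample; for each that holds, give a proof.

Forward inclusion. Let x ∈ B. Then either x ∈ B and x ∉ X; or x ∈ X ∩ B. In each case x ∈ B ∪ (B ∩ X), so B ⊆ B ∪ (B ∩ X).

Reverse inclusion. Let x ∈ B ∪ (B ∩ X). Then either x ∈ B and x ∉ X; or x ∈ X ∩ B. In each case x ∈ B, so B ∪ (B ∩ X) ⊆ B.

Both inclusions hold; the sets are equal.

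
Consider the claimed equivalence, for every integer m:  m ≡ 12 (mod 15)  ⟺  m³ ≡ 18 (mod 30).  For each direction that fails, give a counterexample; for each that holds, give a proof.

Only the converse holds.

(⟹) This fails: take m = 27. Then 27 ≡ 12 (mod 15), but 27³ = 19683 ≡ 3 (mod 30), not 18.

(⟸) Conversely, the residues r modulo 30 with r³ ≡ 18 (mod 30) are exactly {12}, and each is ≡ 12 (mod 15).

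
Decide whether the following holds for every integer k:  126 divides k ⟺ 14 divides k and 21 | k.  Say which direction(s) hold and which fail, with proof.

Only the forward direction holds.

[⇒] If 126 ∣ k, write k = 126q. Since 126 = 9·14, k = 14·(9q), so 14 ∣ k; and since 126 = 6·21, k = 21·(6q), so 21 ∣ k.

[⇐] This fails: take k = 42. Both 14 ∣ 42 and 21 ∣ 42, yet 42 is not a multiple of 126 (since 42 = 0·126 + 42), so 126 ∤ 42.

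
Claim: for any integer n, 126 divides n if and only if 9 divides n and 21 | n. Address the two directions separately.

(⇒) holds; (⇐) fails.

(⟹) If 126 ∣ n, write n = 126q. Since 126 = 14·9, n = 9·(14q), so 9 ∣ n; and since 126 = 6·21, n = 21·(6q), so 21 ∣ n.

(⟸) This fails: take n = 63. Both 9 ∣ 63 and 21 ∣ 63, yet 63 is not a multiple of 126 (since 63 = 0·126 + 63), so 126 ∤ 63.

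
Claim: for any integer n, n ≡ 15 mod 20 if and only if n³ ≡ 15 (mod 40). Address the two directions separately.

Forward direction. This fails: take n = 35. Then 35 ≡ 15 (mod 20), but 35³ = 42875 ≡ 35 (mod 40), not 15.

Converse. The residues r modulo 40 with r³ ≡ 15 (mod 40) are exactly {15}, and each is ≡ 15 (mod 20).

Only the reverse direction holds.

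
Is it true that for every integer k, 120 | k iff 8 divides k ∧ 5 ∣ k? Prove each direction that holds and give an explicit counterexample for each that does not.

Only the forward direction holds.

Forward direction. If 120 ∣ k, write k = 120q. Since 120 = 15·8, k = 8·(15q), so 8 ∣ k; and since 120 = 24·5, k = 5·(24q), so 5 ∣ k.

Converse. This fails: take k = 40. Both 8 ∣ 40 and 5 ∣ 40, yet 40 is not a multiple of 120 (since 40 = 0·120 + 40), so 120 ∤ 40.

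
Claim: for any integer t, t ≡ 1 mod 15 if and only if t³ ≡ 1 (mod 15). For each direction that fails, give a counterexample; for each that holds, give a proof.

[⇐] Suppose t³ ≡ 1 (mod 15). The only residue r in {0, …, 14} with r³ ≡ 1 (mod 15) is r = 1, so t ≡ 1 (mod 15).

[⇒] Suppose t ≡ 1 mod 15. Write t = 15j + 1. Then (15j + 1)³ = 3375j³ + 675j² + 45j + 1 = 15(225j³ + 45j² + 3j) + 1, so t³ ≡ 1 (mod 15).

Both directions hold.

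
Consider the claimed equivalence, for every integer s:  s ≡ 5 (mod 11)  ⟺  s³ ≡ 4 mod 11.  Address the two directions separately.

[⇒] Suppose s ≡ 5 (mod 11). Write s = 11j + 5. Then (11j + 5)³ = 1331j³ + 1815j² + 825j + 125 = 11(121j³ + 165j² + 75j + 11) + 4, so s³ ≡ 4 (mod 11).

[⇐] For the converse, argue contrapositively. If s ≢ 5 (mod 11), then s is congruent to one of 0, 1, 2, 3, 4, 6, 7, 8, 9, 10 modulo 11, and these give s³ ≡ 0, 1, 8, 5, 9, 7, 2, 6, 3, 10 respectively — never 4.

Both directions hold.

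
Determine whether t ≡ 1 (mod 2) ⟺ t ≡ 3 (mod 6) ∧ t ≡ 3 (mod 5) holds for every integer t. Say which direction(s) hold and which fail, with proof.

[⇒] This fails: t = 1 gives 1 ≡ 1 (mod 2) but 1 ≡ 1 (mod 6), so the conjunction on the right does not hold.

[⇐] Conversely, if t ≡ 3 (mod 6) and t ≡ 3 (mod 5), then by the Chinese remainder theorem t ≡ 3 (mod 30). Since 3 ≡ 1 (mod 2) and 2 ∣ 30, we get t ≡ 1 (mod 2).

(⇒) fails; (⇐) holds.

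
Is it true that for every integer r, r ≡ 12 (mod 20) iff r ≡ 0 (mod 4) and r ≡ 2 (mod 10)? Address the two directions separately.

(←) If r ≡ 0 (mod 4) and r ≡ 2 (mod 10), then by the Chinese remainder theorem r ≡ 12 (mod 20). This is exactly r ≡ 12 (mod 20).

(→) Suppose r ≡ 12 (mod 20); write r = 20j + 12. Since 4 ∣ 20, reducing mod 4 gives r ≡ 12 ≡ 0 (mod 4); since 10 ∣ 20, reducing mod 10 gives r ≡ 12 ≡ 2 (mod 10).

Both directions hold; the statement is true.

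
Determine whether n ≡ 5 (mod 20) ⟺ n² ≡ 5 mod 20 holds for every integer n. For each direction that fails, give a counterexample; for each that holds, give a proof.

(→) Suppose n ≡ 5 (mod 20). Write n = 20j + 5. Then (20j + 5)² = 400j² + 200j + 25 = 20(20j² + 10j + 1) + 5, so n² ≡ 5 (mod 20).

(←) This fails: take n = 15. Then 15² = 225 ≡ 5 (mod 20), yet 15 ≡ 15 (mod 20), not 5.

Not equivalent: only (⇒) holds.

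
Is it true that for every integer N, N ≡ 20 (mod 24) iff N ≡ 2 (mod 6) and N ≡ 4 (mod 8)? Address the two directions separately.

Both directions hold; the statement is true.

(⟹) Suppose N ≡ 20 (mod 24); write N = 24j + 20. Since 6 ∣ 24, reducing mod 6 gives N ≡ 20 ≡ 2 (mod 6); since 8 ∣ 24, reducing mod 8 gives N ≡ 20 ≡ 4 (mod 8).

(⟸) Conversely, if N ≡ 2 (mod 6) and N ≡ 4 (mod 8), then by the Chinese remainder theorem N ≡ 20 (mod 24). This is exactly N ≡ 20 (mod 24).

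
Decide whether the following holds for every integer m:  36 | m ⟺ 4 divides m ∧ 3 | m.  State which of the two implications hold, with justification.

Forward direction. If 36 ∣ m, write m = 36q. Since 36 = 9·4, m = 4·(9q), so 4 ∣ m; and since 36 = 12·3, m = 3·(12q), so 3 ∣ m.

Converse. This fails: take m = 12. Both 4 ∣ 12 and 3 ∣ 12, yet 12 is not a multiple of 36 (since 12 = 0·36 + 12), so 36 ∤ 12.

(⇒) holds; (⇐) fails.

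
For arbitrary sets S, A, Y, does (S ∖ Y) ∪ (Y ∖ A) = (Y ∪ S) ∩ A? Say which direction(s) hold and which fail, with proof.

Neither inclusion holds.

Forward inclusion. This inclusion fails. Take S = {1}, A = ∅, Y = ∅; then 1 ∈ (S ∖ Y) ∪ (Y ∖ A) but 1 ∉ (Y ∪ S) ∩ A.

Reverse inclusion. This inclusion fails. Take S = ∅, A = {1}, Y = {1}; then 1 ∈ (Y ∪ S) ∩ A but 1 ∉ (S ∖ Y) ∪ (Y ∖ A).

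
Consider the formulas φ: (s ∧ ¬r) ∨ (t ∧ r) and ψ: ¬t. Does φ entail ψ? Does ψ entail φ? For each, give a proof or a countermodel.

Forward direction. This fails. Under r = T, s = F, t = T, the left side is true but the right side is false.

Converse. This fails. Under r = F, s = F, t = F, the left side is false but the right side is true.

(⇒) fails and (⇐) fails.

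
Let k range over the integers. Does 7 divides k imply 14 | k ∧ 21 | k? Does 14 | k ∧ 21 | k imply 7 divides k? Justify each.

Only the reverse direction holds.

Converse. Suppose 14 ∣ k and 21 ∣ k. Any common multiple of 14 and 21 is a multiple of their lcm; here lcm(14, 21) = 14·21/gcd(14, 21) = 294/7 = 42, so 42 ∣ k. Since 7 ∣ 42, it follows that 7 ∣ k.

Forward direction. This fails: take k = 7. Certainly 7 ∣ 7, but 14 ∤ 7.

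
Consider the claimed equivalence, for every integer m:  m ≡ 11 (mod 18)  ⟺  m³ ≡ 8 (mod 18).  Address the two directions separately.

(⇒) fails and (⇐) fails.

[⇒] This fails: take m = 11. Then 11 ≡ 11 (mod 18), but 11³ = 1331 ≡ 17 (mod 18), not 8.

[⇐] This fails: take m = 2. Then 2³ = 8 ≡ 8 (mod 18), yet 2 ≡ 2 (mod 18), not 11.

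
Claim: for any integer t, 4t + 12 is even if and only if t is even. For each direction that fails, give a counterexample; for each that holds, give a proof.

(→) This fails: take t = 1. Then 4t + 12 = 16, which is even, yet t = 1 is odd, not even.

(←) Suppose t is even. Since 4 is even, 4t is even for every t, so 4t + 12 has the same parity as 12, which is even. Hence 4t + 12 is even.

Not equivalent: only (⇐) holds.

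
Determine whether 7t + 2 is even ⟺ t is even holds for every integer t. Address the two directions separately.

The biconditional holds.

(→) Suppose 7t + 2 is even. Since 7 is odd, 7t and t have the same parity, so 7t + 2 ≡ t + 2 (mod 2). As 2 is even, 7t + 2 is even exactly when t is even. Thus t is even.

(←) Conversely, suppose t is even; write t = 2j. Then 7t + 2 = 7·(2j) + 2 = 2·7j + 2, which is even.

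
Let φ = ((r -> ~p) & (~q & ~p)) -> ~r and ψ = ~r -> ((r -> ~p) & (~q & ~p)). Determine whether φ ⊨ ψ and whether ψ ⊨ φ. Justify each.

[⇒] This fails. Under p = T, q = F, r = F, the left side is true but the right side is false.

[⇐] This fails. Under p = F, q = F, r = T, the left side is false but the right side is true.

Neither implication holds.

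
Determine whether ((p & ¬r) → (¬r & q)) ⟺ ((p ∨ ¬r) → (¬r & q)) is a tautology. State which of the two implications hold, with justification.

Forward direction. This fails. Under q = F, p = F, r = F, the left side is true but the right side is false.

Converse. Assume the antecedent. If q is true, (p & ¬r) → (¬r & q) reduces to true regardless of the other variables. If q is false, the antecedent forces (q = F, p = F, r = T), and (p & ¬r) → (¬r & q) holds there. Either way (p & ¬r) → (¬r & q) holds.

Not equivalent: only (⇐) holds.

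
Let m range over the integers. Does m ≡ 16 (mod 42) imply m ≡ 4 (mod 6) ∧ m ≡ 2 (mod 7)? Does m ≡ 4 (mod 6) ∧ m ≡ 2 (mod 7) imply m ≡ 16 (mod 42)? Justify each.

Equivalent; both directions hold.

Forward direction. Suppose m ≡ 16 (mod 42); write m = 42j + 16. Since 6 ∣ 42, reducing mod 6 gives m ≡ 16 ≡ 4 (mod 6); since 7 ∣ 42, reducing mod 7 gives m ≡ 16 ≡ 2 (mod 7).

Converse. If m ≡ 4 (mod 6) and m ≡ 2 (mod 7), then by the Chinese remainder theorem m ≡ 16 (mod 42). This is exactly m ≡ 16 (mod 42).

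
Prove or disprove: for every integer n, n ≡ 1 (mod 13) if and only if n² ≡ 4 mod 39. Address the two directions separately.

Both directions fail.

(⇒) This fails: take n = 1. Then 1 ≡ 1 (mod 13), but 1² = 1 ≡ 1 (mod 39), not 4.

(⇐) This fails: take n = 2. Then 2² = 4 ≡ 4 (mod 39), yet 2 ≡ 2 (mod 13), not 1.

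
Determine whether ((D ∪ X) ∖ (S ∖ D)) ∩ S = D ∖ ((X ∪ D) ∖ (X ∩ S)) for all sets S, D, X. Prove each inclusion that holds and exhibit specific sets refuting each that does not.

Only the reverse inclusion holds.

(⟹) This inclusion fails. Take S = {1}, D = {1}, X = ∅; then 1 ∈ ((D ∪ X) ∖ (S ∖ D)) ∩ S but 1 ∉ D ∖ ((X ∪ D) ∖ (X ∩ S)).

(⟸) Let x ∈ D ∖ ((X ∪ D) ∖ (X ∩ S)). Then x ∈ S ∩ D ∩ X, from which x ∈ ((D ∪ X) ∖ (S ∖ D)) ∩ S.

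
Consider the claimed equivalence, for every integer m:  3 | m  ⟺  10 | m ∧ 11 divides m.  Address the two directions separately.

(⇒) This fails: take m = 3. Certainly 3 ∣ 3, but 10 ∤ 3.

(⇐) This fails: take m = 110. Both 10 ∣ 110 and 11 ∣ 110, yet 110 is not a multiple of 3 (since 110 = 36·3 + 2), so 3 ∤ 110.

Both directions fail.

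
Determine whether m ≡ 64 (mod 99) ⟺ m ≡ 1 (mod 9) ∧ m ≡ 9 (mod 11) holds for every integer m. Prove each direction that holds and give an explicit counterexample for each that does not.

The biconditional holds.

(→) Suppose m ≡ 64 (mod 99); write m = 99j + 64. Since 9 ∣ 99, reducing mod 9 gives m ≡ 64 ≡ 1 (mod 9); since 11 ∣ 99, reducing mod 11 gives m ≡ 64 ≡ 9 (mod 11).

(←) Conversely, if m ≡ 1 (mod 9) and m ≡ 9 (mod 11), then by the Chinese remainder theorem m ≡ 64 (mod 99). This is exactly m ≡ 64 (mod 99).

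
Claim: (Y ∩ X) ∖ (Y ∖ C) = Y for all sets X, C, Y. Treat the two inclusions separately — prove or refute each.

Forward inclusion. Let x ∈ (Y ∩ X) ∖ (Y ∖ C). Then x ∈ X ∩ C ∩ Y, from which x ∈ Y.

Reverse inclusion. This inclusion fails. Take X = ∅, C = ∅, Y = {1}; then 1 ∈ Y but 1 ∉ (Y ∩ X) ∖ (Y ∖ C).

(⊆) holds; (⊇) fails.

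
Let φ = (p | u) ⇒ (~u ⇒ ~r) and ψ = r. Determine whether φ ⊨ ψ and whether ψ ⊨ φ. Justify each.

(⇒) This fails. Under p = F, r = F, u = F, the left side is true but the right side is false.

(⇐) This fails. Under p = T, r = T, u = F, the left side is false but the right side is true.

Neither direction holds.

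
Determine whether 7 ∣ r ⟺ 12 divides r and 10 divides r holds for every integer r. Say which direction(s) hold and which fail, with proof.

Neither direction holds.

[⇒] This fails: take r = 7. Certainly 7 ∣ 7, but 12 ∤ 7.

[⇐] This fails: take r = 60. Both 12 ∣ 60 and 10 ∣ 60, yet 60 is not a multiple of 7 (since 60 = 8·7 + 4), so 7 ∤ 60.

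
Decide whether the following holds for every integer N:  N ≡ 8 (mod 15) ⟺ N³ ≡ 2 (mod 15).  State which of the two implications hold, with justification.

(⇒) Suppose N ≡ 8 (mod 15). Write N = 15j + 8. Then (15j + 8)³ = 3375j³ + 5400j² + 2880j + 512 = 15(225j³ + 360j² + 192j + 34) + 2, so N³ ≡ 2 (mod 15).

(⇐) Conversely, suppose N³ ≡ 2 (mod 15). The only residue r in {0, …, 14} with r³ ≡ 2 (mod 15) is r = 8, so N ≡ 8 (mod 15).

The biconditional holds.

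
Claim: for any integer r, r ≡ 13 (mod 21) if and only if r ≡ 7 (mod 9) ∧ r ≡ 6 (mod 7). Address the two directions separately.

[⇒] This fails: r = 13 gives 13 ≡ 13 (mod 21) but 13 ≡ 4 (mod 9), so the conjunction on the right does not hold.

[⇐] Conversely, if r ≡ 7 (mod 9) and r ≡ 6 (mod 7), then by the Chinese remainder theorem r ≡ 34 (mod 63). Since 34 ≡ 13 (mod 21) and 21 ∣ 63, we get r ≡ 13 (mod 21).

The forward direction fails; the converse holds.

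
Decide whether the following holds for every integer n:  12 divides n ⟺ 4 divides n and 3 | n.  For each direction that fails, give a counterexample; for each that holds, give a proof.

Both implications hold.

[⇒] If 12 ∣ n, write n = 12q. Since 12 = 3·4, n = 4·(3q), so 4 ∣ n; and since 12 = 4·3, n = 3·(4q), so 3 ∣ n.

[⇐] Suppose 4 ∣ n and 3 ∣ n. Any common multiple of 4 and 3 is a multiple of their lcm; here gcd(4, 3) = 1, so lcm(4, 3) = 4·3 = 12, so 12 ∣ n.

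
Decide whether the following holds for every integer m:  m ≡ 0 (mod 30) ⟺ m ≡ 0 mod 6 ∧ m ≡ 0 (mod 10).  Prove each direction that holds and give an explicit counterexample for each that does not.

Equivalent; both directions hold.

(⇒) Suppose m ≡ 0 (mod 30); write m = 30j + 0. Since 6 ∣ 30, reducing mod 6 gives m ≡ 0 (mod 6); since 10 ∣ 30, reducing mod 10 gives m ≡ 0 (mod 10).

(⇐) Conversely, if m ≡ 0 (mod 6) and m ≡ 0 (mod 10), then by the Chinese remainder theorem m ≡ 0 (mod 30). This is exactly m ≡ 0 (mod 30).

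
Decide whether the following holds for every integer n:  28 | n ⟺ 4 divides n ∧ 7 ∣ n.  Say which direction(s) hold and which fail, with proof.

The biconditional holds.

(→) If 28 ∣ n, write n = 28q. Since 28 = 7·4, n = 4·(7q), so 4 ∣ n; and since 28 = 4·7, n = 7·(4q), so 7 ∣ n.

(←) Suppose 4 ∣ n and 7 ∣ n. Any common multiple of 4 and 7 is a multiple of their lcm; here gcd(4, 7) = 1, so lcm(4, 7) = 4·7 = 28, so 28 ∣ n.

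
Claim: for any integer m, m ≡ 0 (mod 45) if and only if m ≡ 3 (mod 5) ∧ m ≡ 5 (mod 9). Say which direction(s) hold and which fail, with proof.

Neither direction holds.

Forward direction. This fails: m = 0 gives 0 ≡ 0 (mod 45) but 0 ≡ 0 (mod 5), so the conjunction on the right does not hold.

Converse. This fails: m = 23 satisfies both congruences on the right (23 ≡ 3 mod 5 and 23 ≡ 5 mod 9) yet 23 ≡ 23 (mod 45), not 0.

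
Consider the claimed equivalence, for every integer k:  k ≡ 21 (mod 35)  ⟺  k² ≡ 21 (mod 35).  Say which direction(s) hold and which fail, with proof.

(⇒) holds; (⇐) fails.

[⇒] Suppose k ≡ 21 (mod 35). Write k = 35j + 21. Then (35j + 21)² = 1225j² + 1470j + 441 = 35(35j² + 42j + 12) + 21, so k² ≡ 21 (mod 35).

[⇐] This fails: take k = 14. Then 14² = 196 ≡ 21 (mod 35), yet 14 ≡ 14 (mod 35), not 21.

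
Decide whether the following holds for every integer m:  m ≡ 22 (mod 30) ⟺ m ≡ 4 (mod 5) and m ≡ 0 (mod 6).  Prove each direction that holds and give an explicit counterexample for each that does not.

(⇒) This fails: m = 22 gives 22 ≡ 22 (mod 30) but 22 ≡ 2 (mod 5), so the conjunction on the right does not hold.

(⇐) This fails: m = 24 satisfies both congruences on the right (24 ≡ 4 mod 5 and 24 ≡ 0 mod 6) yet 24 ≡ 24 (mod 30), not 22.

Both directions fail.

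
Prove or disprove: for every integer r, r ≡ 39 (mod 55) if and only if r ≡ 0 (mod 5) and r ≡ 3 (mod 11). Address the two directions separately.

Neither implication holds.

(→) This fails: r = 39 gives 39 ≡ 39 (mod 55) but 39 ≡ 4 (mod 5), so the conjunction on the right does not hold.

(←) This fails: r = 25 satisfies both congruences on the right (25 ≡ 0 mod 5 and 25 ≡ 3 mod 11) yet 25 ≡ 25 (mod 55), not 39.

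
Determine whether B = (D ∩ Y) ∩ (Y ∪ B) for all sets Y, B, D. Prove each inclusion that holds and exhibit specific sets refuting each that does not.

Forward inclusion. This inclusion fails. Take Y = ∅, B = {1}, D = ∅; then 1 ∈ B but 1 ∉ (D ∩ Y) ∩ (Y ∪ B).

Reverse inclusion. This inclusion fails. Take Y = {1}, B = ∅, D = {1}; then 1 ∈ (D ∩ Y) ∩ (Y ∪ B) but 1 ∉ B.

Neither inclusion holds.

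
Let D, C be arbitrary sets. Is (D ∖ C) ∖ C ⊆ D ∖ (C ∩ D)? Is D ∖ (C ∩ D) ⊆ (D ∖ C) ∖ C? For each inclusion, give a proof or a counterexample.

(⟸) Let x ∈ D ∖ (C ∩ D). Then x ∈ D and x ∉ C, from which x ∈ (D ∖ C) ∖ C.

(⟹) Let x ∈ (D ∖ C) ∖ C. Then x ∈ D and x ∉ C, from which x ∈ D ∖ (C ∩ D).

Both inclusions hold.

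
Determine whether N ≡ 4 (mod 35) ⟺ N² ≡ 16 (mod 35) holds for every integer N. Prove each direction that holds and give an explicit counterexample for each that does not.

Only the forward direction holds.

(⟹) Suppose N ≡ 4 (mod 35). Write N = 35j + 4. Then (35j + 4)² = 1225j² + 280j + 16 = 35(35j² + 8j) + 16, so N² ≡ 16 (mod 35).

(⟸) This fails: take N = 11. Then 11² = 121 ≡ 16 (mod 35), yet 11 ≡ 11 (mod 35), not 4.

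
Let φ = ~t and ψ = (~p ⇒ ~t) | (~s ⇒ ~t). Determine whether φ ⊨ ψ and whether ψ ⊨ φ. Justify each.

[⇒] Assume the antecedent. If t is true, the antecedent cannot hold. If t is false, (~p ⇒ ~t) | (~s ⇒ ~t) reduces to true regardless of the other variables. Either way (~p ⇒ ~t) | (~s ⇒ ~t) holds.

[⇐] This fails. Under t = T, p = T, s = F, the left side is false but the right side is true.

Only the forward direction holds.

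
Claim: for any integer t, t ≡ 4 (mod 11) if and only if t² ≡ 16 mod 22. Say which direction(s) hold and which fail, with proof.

[⇒] This fails: take t = 15. Then 15 ≡ 4 (mod 11), but 15² = 225 ≡ 5 (mod 22), not 16.

[⇐] This fails: take t = 18. Then 18² = 324 ≡ 16 (mod 22), yet 18 ≡ 7 (mod 11), not 4.

Neither direction holds.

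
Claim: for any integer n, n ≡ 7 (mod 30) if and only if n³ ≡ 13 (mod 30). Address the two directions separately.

The biconditional holds.

Forward direction. Suppose n ≡ 7 (mod 30). Write n = 30j + 7. Then (30j + 7)³ = 27000j³ + 18900j² + 4410j + 343 = 30(900j³ + 630j² + 147j + 11) + 13, so n³ ≡ 13 (mod 30).

Converse. Suppose n³ ≡ 13 (mod 30). The only residue r in {0, …, 29} with r³ ≡ 13 (mod 30) is r = 7, so n ≡ 7 (mod 30).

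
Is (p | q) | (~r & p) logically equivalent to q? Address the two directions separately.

Not equivalent: only (⇐) holds.

[⇒] This fails. Under q = F, p = T, r = F, the left side is true but the right side is false.

[⇐] Assume the antecedent. If q is true, (p | q) | (~r & p) reduces to true regardless of the other variables. If q is false, the antecedent cannot hold. Either way (p | q) | (~r & p) holds.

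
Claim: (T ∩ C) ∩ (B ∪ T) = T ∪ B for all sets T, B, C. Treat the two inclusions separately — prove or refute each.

The sets are not equal: only the forward inclusion holds.

(⊇) This inclusion fails. Take T = {1}, B = ∅, C = ∅; then 1 ∈ T ∪ B but 1 ∉ (T ∩ C) ∩ (B ∪ T).

(⊆) Let x ∈ (T ∩ C) ∩ (B ∪ T). Then either x ∈ T ∩ C and x ∉ B; or x ∈ T ∩ B ∩ C. In each case x ∈ T ∪ B, so (T ∩ C) ∩ (B ∪ T) ⊆ T ∪ B.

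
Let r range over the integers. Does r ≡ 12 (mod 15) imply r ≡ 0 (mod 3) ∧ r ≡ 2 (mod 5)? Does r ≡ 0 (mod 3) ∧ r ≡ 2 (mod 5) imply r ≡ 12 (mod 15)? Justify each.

Forward direction. Suppose r ≡ 12 (mod 15); write r = 15j + 12. Since 3 ∣ 15, reducing mod 3 gives r ≡ 12 ≡ 0 (mod 3); since 5 ∣ 15, reducing mod 5 gives r ≡ 12 ≡ 2 (mod 5).

Converse. If r ≡ 0 (mod 3) and r ≡ 2 (mod 5), then by the Chinese remainder theorem r ≡ 12 (mod 15). This is exactly r ≡ 12 (mod 15).

The biconditional holds.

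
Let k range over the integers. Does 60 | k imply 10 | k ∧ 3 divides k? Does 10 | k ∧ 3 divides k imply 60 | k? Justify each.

Only the forward direction holds.

(→) If 60 ∣ k, write k = 60q. Since 60 = 6·10, k = 10·(6q), so 10 ∣ k; and since 60 = 20·3, k = 3·(20q), so 3 ∣ k.

(←) This fails: take k = 30. Both 10 ∣ 30 and 3 ∣ 30, yet 30 is not a multiple of 60 (since 30 = 0·60 + 30), so 60 ∤ 30.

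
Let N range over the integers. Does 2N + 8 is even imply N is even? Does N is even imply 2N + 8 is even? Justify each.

The forward direction fails; the converse holds.

[⇒] This fails: take N = 3. Then 2N + 8 = 14, which is even, yet N = 3 is odd, not even.

[⇐] Suppose N is even. Since 2 is even, 2N is even for every N, so 2N + 8 has the same parity as 8, which is even. Hence 2N + 8 is even.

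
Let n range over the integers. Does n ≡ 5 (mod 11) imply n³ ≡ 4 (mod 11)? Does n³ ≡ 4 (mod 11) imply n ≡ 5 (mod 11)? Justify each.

Forward direction. Suppose n ≡ 5 (mod 11). Write n = 11j + 5. Then (11j + 5)³ = 1331j³ + 1815j² + 825j + 125 = 11(121j³ + 165j² + 75j + 11) + 4, so n³ ≡ 4 (mod 11).

Converse. Suppose n³ ≡ 4 (mod 11). The only residue r in {0, …, 10} with r³ ≡ 4 (mod 11) is r = 5, so n ≡ 5 (mod 11).

Both directions hold.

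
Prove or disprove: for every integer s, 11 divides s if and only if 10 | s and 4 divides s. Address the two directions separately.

Both directions fail.

[⇒] This fails: take s = 11. Certainly 11 ∣ 11, but 10 ∤ 11.

[⇐] This fails: take s = 20. Both 10 ∣ 20 and 4 ∣ 20, yet 20 is not a multiple of 11 (since 20 = 1·11 + 9), so 11 ∤ 20.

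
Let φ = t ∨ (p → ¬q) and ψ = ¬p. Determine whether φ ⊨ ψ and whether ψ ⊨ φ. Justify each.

(⇒) fails; (⇐) holds.

(→) This fails. Under t = F, p = T, q = F, the left side is true but the right side is false.

(←) Assume the antecedent. If t is true, t ∨ (p → ¬q) reduces to true regardless of the other variables. If t is false, the antecedent forces (t = F, p = F, q = F) or (t = F, p = F, q = T), and t ∨ (p → ¬q) holds there. Either way t ∨ (p → ¬q) holds.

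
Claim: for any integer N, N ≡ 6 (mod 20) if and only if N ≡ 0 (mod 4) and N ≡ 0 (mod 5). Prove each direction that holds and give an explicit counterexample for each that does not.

Neither direction holds.

(→) This fails: N = 6 gives 6 ≡ 6 (mod 20) but 6 ≡ 2 (mod 4), so the conjunction on the right does not hold.

(←) This fails: N = 0 satisfies both congruences on the right (0 ≡ 0 mod 4 and 0 ≡ 0 mod 5) yet 0 ≡ 0 (mod 20), not 6.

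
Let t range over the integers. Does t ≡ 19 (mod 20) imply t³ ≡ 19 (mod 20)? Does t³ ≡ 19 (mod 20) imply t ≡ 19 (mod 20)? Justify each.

(⟹) Suppose t ≡ 19 (mod 20). Write t = 20j + 19. Then (20j + 19)³ = 8000j³ + 22800j² + 21660j + 6859 = 20(400j³ + 1140j² + 1083j + 342) + 19, so t³ ≡ 19 (mod 20).

(⟸) Conversely, suppose t³ ≡ 19 (mod 20). The only residue r in {0, …, 19} with r³ ≡ 19 (mod 20) is r = 19, so t ≡ 19 (mod 20).

Both directions hold; the statement is true.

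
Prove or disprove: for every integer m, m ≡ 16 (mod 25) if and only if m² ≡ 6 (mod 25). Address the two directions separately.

(→) Suppose m ≡ 16 (mod 25). Write m = 25j + 16. Then (25j + 16)² = 625j² + 800j + 256 = 25(25j² + 32j + 10) + 6, so m² ≡ 6 (mod 25).

(←) This fails: take m = 9. Then 9² = 81 ≡ 6 (mod 25), yet 9 ≡ 9 (mod 25), not 16.

The forward direction holds; the converse fails.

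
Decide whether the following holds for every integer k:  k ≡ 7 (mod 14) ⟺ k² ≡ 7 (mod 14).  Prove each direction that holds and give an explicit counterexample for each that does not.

The biconditional holds.

[⇒] Suppose k ≡ 7 (mod 14). Write k = 14j + 7. Then (14j + 7)² = 196j² + 196j + 49 = 14(14j² + 14j + 3) + 7, so k² ≡ 7 (mod 14).

[⇐] Conversely, suppose k² ≡ 7 (mod 14). The only residue r in {0, …, 13} with r² ≡ 7 (mod 14) is r = 7, so k ≡ 7 (mod 14).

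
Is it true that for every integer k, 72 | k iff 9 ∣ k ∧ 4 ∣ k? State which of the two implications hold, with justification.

Only the forward implication holds.

(⟸) This fails: take k = 36. Both 9 ∣ 36 and 4 ∣ 36, yet 36 is not a multiple of 72 (since 36 = 0·72 + 36), so 72 ∤ 36.

(⟹) If 72 ∣ k, write k = 72q. Since 72 = 8·9, k = 9·(8q), so 9 ∣ k; and since 72 = 18·4, k = 4·(18q), so 4 ∣ k.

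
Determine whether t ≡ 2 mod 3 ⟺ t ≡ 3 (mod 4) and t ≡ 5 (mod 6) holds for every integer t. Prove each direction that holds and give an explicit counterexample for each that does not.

(⇒) fails; (⇐) holds.

(⇐) If t ≡ 3 (mod 4) and t ≡ 5 (mod 6), then by the Chinese remainder theorem t ≡ 11 (mod 12). Since 11 ≡ 2 (mod 3) and 3 ∣ 12, we get t ≡ 2 (mod 3).

(⇒) This fails: t = 8 gives 8 ≡ 2 (mod 3) but 8 ≡ 0 (mod 4), so the conjunction on the right does not hold.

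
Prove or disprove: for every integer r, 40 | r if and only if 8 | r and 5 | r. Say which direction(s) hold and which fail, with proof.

Both directions hold.

(→) If 40 ∣ r, write r = 40q. Since 40 = 5·8, r = 8·(5q), so 8 ∣ r; and since 40 = 8·5, r = 5·(8q), so 5 ∣ r.

(←) Suppose 8 ∣ r and 5 ∣ r. Any common multiple of 8 and 5 is a multiple of their lcm; here gcd(8, 5) = 1, so lcm(8, 5) = 8·5 = 40, so 40 ∣ r.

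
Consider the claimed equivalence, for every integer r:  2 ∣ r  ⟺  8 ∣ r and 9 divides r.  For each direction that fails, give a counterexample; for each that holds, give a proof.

Only the converse holds.

(→) This fails: take r = 2. Certainly 2 ∣ 2, but 8 ∤ 2.

(←) Suppose 8 ∣ r and 9 ∣ r. Any common multiple of 8 and 9 is a multiple of their lcm; here gcd(8, 9) = 1, so lcm(8, 9) = 8·9 = 72, so 72 ∣ r. Since 2 ∣ 72, it follows that 2 ∣ r.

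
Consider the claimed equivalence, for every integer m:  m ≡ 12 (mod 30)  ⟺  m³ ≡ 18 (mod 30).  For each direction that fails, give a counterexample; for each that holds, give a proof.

Both directions hold.

(→) Suppose m ≡ 12 (mod 30). Write m = 30j + 12. Then (30j + 12)³ = 27000j³ + 32400j² + 12960j + 1728 = 30(900j³ + 1080j² + 432j + 57) + 18, so m³ ≡ 18 (mod 30).

(←) Conversely, suppose m³ ≡ 18 (mod 30). The only residue r in {0, …, 29} with r³ ≡ 18 (mod 30) is r = 12, so m ≡ 12 (mod 30).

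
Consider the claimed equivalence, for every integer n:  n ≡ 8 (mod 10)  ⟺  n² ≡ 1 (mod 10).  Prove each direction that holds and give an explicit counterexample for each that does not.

[⇒] This fails: take n = 8. Then 8 ≡ 8 (mod 10), but 8² = 64 ≡ 4 (mod 10), not 1.

[⇐] This fails: take n = 1. Then 1² = 1 ≡ 1 (mod 10), yet 1 ≡ 1 (mod 10), not 8.

Neither direction holds.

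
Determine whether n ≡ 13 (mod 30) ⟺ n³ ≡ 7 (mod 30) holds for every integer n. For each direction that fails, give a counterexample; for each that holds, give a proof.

Both directions hold.

(→) Suppose n ≡ 13 (mod 30). Write n = 30j + 13. Then (30j + 13)³ = 27000j³ + 35100j² + 15210j + 2197 = 30(900j³ + 1170j² + 507j + 73) + 7, so n³ ≡ 7 (mod 30).

(←) Conversely, suppose n³ ≡ 7 (mod 30). The only residue r in {0, …, 29} with r³ ≡ 7 (mod 30) is r = 13, so n ≡ 13 (mod 30).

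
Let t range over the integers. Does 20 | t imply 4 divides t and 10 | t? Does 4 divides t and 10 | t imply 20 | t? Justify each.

Both directions hold; the statement is true.

[⇒] If 20 ∣ t, write t = 20q. Since 20 = 5·4, t = 4·(5q), so 4 ∣ t; and since 20 = 2·10, t = 10·(2q), so 10 ∣ t.

[⇐] Suppose 4 ∣ t and 10 ∣ t. Any common multiple of 4 and 10 is a multiple of their lcm; here lcm(4, 10) = 4·10/gcd(4, 10) = 40/2 = 20, so 20 ∣ t.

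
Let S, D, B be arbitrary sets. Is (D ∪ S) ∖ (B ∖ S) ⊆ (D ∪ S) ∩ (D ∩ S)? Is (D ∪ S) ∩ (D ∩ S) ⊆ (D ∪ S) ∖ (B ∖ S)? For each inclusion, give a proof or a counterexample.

Forward inclusion. This inclusion fails. Take S = {1}, D = ∅, B = ∅; then 1 ∈ (D ∪ S) ∖ (B ∖ S) but 1 ∉ (D ∪ S) ∩ (D ∩ S).

Reverse inclusion. Let x ∈ (D ∪ S) ∩ (D ∩ S). Then either x ∈ S ∩ D and x ∉ B; or x ∈ S ∩ D ∩ B. In each case x ∈ (D ∪ S) ∖ (B ∖ S), so (D ∪ S) ∩ (D ∩ S) ⊆ (D ∪ S) ∖ (B ∖ S).

(⊆) fails; (⊇) holds.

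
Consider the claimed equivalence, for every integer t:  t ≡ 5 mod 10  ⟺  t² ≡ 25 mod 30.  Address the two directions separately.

Forward direction. This fails: take t = 15. Then 15 ≡ 5 (mod 10), but 15² = 225 ≡ 15 (mod 30), not 25.

Converse. The residues r modulo 30 with r² ≡ 25 (mod 30) are exactly {5, 25}, and each is ≡ 5 (mod 10).

(⇒) fails; (⇐) holds.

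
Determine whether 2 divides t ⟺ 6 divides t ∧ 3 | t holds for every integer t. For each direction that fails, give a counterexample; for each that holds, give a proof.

(⇒) fails; (⇐) holds.

Forward direction. This fails: take t = 2. Certainly 2 ∣ 2, but 6 ∤ 2.

Converse. Suppose 6 ∣ t and 3 ∣ t. Any common multiple of 6 and 3 is a multiple of their lcm; here lcm(6, 3) = 6·3/gcd(6, 3) = 18/3 = 6, so 6 ∣ t. Since 2 ∣ 6, it follows that 2 ∣ t.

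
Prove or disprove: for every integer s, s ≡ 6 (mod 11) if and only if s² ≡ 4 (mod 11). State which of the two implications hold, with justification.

Neither implication holds.

Forward direction. This fails: take s = 6. Then 6 ≡ 6 (mod 11), but 6² = 36 ≡ 3 (mod 11), not 4.

Converse. This fails: take s = 2. Then 2² = 4 ≡ 4 (mod 11), yet 2 ≡ 2 (mod 11), not 6.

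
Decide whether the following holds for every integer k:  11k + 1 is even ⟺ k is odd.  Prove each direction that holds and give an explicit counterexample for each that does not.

The biconditional holds.

(⟸) Suppose k is odd; write k = 2j + 1. Then 11k + 1 = 11·(2j + 1) + 1 = 2·11j + 12, which is even.

(⟹) Suppose 11k + 1 is even. Since 11 is odd, 11k and k have the same parity, so 11k + 1 ≡ k + 1 (mod 2). As 1 is odd, 11k + 1 is even exactly when k is odd. Thus k is odd.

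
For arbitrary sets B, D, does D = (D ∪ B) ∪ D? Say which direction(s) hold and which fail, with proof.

(⊆) Let x ∈ D. Then either x ∈ D and x ∉ B; or x ∈ B ∩ D. In each case x ∈ (D ∪ B) ∪ D, so D ⊆ (D ∪ B) ∪ D.

(⊇) This inclusion fails. Take B = {1}, D = ∅; then 1 ∈ (D ∪ B) ∪ D but 1 ∉ D.

Only the forward inclusion holds.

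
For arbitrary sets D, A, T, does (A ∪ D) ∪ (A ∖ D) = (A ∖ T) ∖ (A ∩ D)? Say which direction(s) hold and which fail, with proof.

(⊆) This inclusion fails. Take D = {1}, A = ∅, T = ∅; then 1 ∈ (A ∪ D) ∪ (A ∖ D) but 1 ∉ (A ∖ T) ∖ (A ∩ D).

(⊇) Let x ∈ (A ∖ T) ∖ (A ∩ D). Then x ∈ A and x ∉ D, T, from which x ∈ (A ∪ D) ∪ (A ∖ D).

Only the reverse inclusion holds.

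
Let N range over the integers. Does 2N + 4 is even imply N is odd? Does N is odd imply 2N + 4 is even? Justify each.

The forward direction fails; the converse holds.

(⇐) Suppose N is odd. Since 2 is even, 2N is even for every N, so 2N + 4 has the same parity as 4, which is even. Hence 2N + 4 is even.

(⇒) This fails: take N = 6. Then 2N + 4 = 16, which is even, yet N = 6 is even, not odd.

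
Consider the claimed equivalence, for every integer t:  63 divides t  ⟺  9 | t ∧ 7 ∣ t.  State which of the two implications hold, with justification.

[⇒] If 63 ∣ t, write t = 63q. Since 63 = 7·9, t = 9·(7q), so 9 ∣ t; and since 63 = 9·7, t = 7·(9q), so 7 ∣ t.

[⇐] Suppose 9 ∣ t and 7 ∣ t. Any common multiple of 9 and 7 is a multiple of their lcm; here gcd(9, 7) = 1, so lcm(9, 7) = 9·7 = 63, so 63 ∣ t.

Both directions hold; the statement is true.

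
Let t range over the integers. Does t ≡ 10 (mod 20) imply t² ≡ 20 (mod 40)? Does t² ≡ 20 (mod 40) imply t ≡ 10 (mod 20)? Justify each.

The biconditional holds.

[⇒] Suppose t ≡ 10 (mod 20). Working modulo 40, t ∈ {10, 30}; for each such r, r² ≡ 20 (mod 40).

[⇐] Conversely, the residues r modulo 40 with r² ≡ 20 (mod 40) are exactly {10, 30}, and each is ≡ 10 (mod 20).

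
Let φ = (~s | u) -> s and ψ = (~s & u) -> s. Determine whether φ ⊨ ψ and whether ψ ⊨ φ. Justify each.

(⟹) Assume the antecedent. If s is true, (~s & u) -> s reduces to true regardless of the other variables. If s is false, the antecedent cannot hold. Either way (~s & u) -> s holds.

(⟸) This fails. Under s = F, u = F, the left side is false but the right side is true.

Not equivalent: only (⇒) holds.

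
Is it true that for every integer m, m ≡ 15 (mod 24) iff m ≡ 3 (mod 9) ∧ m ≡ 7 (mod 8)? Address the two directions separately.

(⟹) This fails: m = 63 gives 63 ≡ 15 (mod 24) but 63 ≡ 0 (mod 9), so the conjunction on the right does not hold.

(⟸) Conversely, if m ≡ 3 (mod 9) and m ≡ 7 (mod 8), then by the Chinese remainder theorem m ≡ 39 (mod 72). Since 39 ≡ 15 (mod 24) and 24 ∣ 72, we get m ≡ 15 (mod 24).

The forward direction fails; the converse holds.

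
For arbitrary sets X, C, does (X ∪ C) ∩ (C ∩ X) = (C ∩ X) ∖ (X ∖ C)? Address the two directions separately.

Forward inclusion. Let x ∈ (X ∪ C) ∩ (C ∩ X). Then x ∈ X ∩ C, from which x ∈ (C ∩ X) ∖ (X ∖ C).

Reverse inclusion. Let x ∈ (C ∩ X) ∖ (X ∖ C). Then x ∈ X ∩ C, from which x ∈ (X ∪ C) ∩ (C ∩ X).

Both inclusions hold.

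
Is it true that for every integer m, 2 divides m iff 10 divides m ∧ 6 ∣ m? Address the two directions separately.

Not equivalent: only (⇐) holds.

(⟹) This fails: take m = 2. Certainly 2 ∣ 2, but 10 ∤ 2.

(⟸) Suppose 10 ∣ m and 6 ∣ m. Any common multiple of 10 and 6 is a multiple of their lcm; here lcm(10, 6) = 10·6/gcd(10, 6) = 60/2 = 30, so 30 ∣ m. Since 2 ∣ 30, it follows that 2 ∣ m.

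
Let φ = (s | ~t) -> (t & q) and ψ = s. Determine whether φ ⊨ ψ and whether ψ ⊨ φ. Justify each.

[⇒] This fails. Under q = F, s = F, t = T, the left side is true but the right side is false.

[⇐] This fails. Under q = F, s = T, t = F, the left side is false but the right side is true.

(⇒) fails and (⇐) fails.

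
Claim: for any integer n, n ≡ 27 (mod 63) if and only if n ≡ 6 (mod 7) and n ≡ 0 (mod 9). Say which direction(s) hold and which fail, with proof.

(→) Suppose n ≡ 27 (mod 63); write n = 63j + 27. Since 7 ∣ 63, reducing mod 7 gives n ≡ 27 ≡ 6 (mod 7); since 9 ∣ 63, reducing mod 9 gives n ≡ 27 ≡ 0 (mod 9).

(←) Conversely, if n ≡ 6 (mod 7) and n ≡ 0 (mod 9), then by the Chinese remainder theorem n ≡ 27 (mod 63). This is exactly n ≡ 27 (mod 63).

Equivalent; both directions hold.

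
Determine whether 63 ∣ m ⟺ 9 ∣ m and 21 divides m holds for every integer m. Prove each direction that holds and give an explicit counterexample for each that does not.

[⇒] If 63 ∣ m, write m = 63q. Since 63 = 7·9, m = 9·(7q), so 9 ∣ m; and since 63 = 3·21, m = 21·(3q), so 21 ∣ m.

[⇐] Suppose 9 ∣ m and 21 ∣ m. Any common multiple of 9 and 21 is a multiple of their lcm; here lcm(9, 21) = 9·21/gcd(9, 21) = 189/3 = 63, so 63 ∣ m.

Both directions hold.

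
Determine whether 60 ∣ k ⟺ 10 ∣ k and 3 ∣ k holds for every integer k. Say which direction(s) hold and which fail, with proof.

Forward direction. If 60 ∣ k, write k = 60q. Since 60 = 6·10, k = 10·(6q), so 10 ∣ k; and since 60 = 20·3, k = 3·(20q), so 3 ∣ k.

Converse. This fails: take k = 30. Both 10 ∣ 30 and 3 ∣ 30, yet 30 is not a multiple of 60 (since 30 = 0·60 + 30), so 60 ∤ 30.

Only the forward implication holds.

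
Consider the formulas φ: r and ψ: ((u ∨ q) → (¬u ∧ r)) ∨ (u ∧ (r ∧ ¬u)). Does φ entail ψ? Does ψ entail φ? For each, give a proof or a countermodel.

[⇒] This fails. Under r = T, u = T, q = F, the left side is true but the right side is false.

[⇐] This fails. Under r = F, u = F, q = F, the left side is false but the right side is true.

Both directions fail.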